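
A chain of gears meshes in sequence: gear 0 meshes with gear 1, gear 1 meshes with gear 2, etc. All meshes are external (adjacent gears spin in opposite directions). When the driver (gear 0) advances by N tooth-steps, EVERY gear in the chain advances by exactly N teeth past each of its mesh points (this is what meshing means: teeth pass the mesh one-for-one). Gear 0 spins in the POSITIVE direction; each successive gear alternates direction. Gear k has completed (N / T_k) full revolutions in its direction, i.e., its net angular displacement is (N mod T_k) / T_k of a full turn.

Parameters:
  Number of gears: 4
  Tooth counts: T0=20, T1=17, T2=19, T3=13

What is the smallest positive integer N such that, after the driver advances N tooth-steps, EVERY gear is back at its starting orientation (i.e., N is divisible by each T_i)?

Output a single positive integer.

Answer: 83980

Derivation:
Gear k returns to start when N is a multiple of T_k.
All gears at start simultaneously when N is a common multiple of [20, 17, 19, 13]; the smallest such N is lcm(20, 17, 19, 13).
Start: lcm = T0 = 20
Fold in T1=17: gcd(20, 17) = 1; lcm(20, 17) = 20 * 17 / 1 = 340 / 1 = 340
Fold in T2=19: gcd(340, 19) = 1; lcm(340, 19) = 340 * 19 / 1 = 6460 / 1 = 6460
Fold in T3=13: gcd(6460, 13) = 1; lcm(6460, 13) = 6460 * 13 / 1 = 83980 / 1 = 83980
Full cycle length = 83980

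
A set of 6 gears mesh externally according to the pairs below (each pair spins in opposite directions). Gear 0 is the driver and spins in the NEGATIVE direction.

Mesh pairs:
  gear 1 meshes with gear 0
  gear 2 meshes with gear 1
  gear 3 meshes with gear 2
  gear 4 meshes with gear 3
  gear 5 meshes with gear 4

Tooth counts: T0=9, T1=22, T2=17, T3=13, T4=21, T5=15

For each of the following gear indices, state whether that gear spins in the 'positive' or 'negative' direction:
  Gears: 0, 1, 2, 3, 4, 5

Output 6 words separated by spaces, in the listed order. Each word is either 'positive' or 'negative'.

Gear 0 (driver): negative (depth 0)
  gear 1: meshes with gear 0 -> depth 1 -> positive (opposite of gear 0)
  gear 2: meshes with gear 1 -> depth 2 -> negative (opposite of gear 1)
  gear 3: meshes with gear 2 -> depth 3 -> positive (opposite of gear 2)
  gear 4: meshes with gear 3 -> depth 4 -> negative (opposite of gear 3)
  gear 5: meshes with gear 4 -> depth 5 -> positive (opposite of gear 4)
Queried indices 0, 1, 2, 3, 4, 5 -> negative, positive, negative, positive, negative, positive

Answer: negative positive negative positive negative positive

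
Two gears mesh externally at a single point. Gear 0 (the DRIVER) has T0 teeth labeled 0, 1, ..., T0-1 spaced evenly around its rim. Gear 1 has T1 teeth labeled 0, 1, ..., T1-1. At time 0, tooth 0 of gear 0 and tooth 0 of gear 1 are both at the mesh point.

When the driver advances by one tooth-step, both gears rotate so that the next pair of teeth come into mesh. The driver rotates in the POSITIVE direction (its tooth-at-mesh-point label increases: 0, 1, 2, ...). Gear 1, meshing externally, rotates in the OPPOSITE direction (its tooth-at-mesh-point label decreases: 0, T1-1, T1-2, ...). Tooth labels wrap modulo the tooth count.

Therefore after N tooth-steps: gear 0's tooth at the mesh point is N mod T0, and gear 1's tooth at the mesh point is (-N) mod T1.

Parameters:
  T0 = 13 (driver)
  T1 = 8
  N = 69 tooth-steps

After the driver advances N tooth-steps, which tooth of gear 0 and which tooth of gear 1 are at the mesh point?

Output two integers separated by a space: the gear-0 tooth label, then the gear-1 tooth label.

Answer: 4 3

Derivation:
Gear 0 (driver, T0=13): tooth at mesh = N mod T0
  69 = 5 * 13 + 4, so 69 mod 13 = 4
  gear 0 tooth = 4
Gear 1 (driven, T1=8): tooth at mesh = (-N) mod T1
  69 = 8 * 8 + 5, so 69 mod 8 = 5
  (-69) mod 8 = (-5) mod 8 = 8 - 5 = 3
Mesh after 69 steps: gear-0 tooth 4 meets gear-1 tooth 3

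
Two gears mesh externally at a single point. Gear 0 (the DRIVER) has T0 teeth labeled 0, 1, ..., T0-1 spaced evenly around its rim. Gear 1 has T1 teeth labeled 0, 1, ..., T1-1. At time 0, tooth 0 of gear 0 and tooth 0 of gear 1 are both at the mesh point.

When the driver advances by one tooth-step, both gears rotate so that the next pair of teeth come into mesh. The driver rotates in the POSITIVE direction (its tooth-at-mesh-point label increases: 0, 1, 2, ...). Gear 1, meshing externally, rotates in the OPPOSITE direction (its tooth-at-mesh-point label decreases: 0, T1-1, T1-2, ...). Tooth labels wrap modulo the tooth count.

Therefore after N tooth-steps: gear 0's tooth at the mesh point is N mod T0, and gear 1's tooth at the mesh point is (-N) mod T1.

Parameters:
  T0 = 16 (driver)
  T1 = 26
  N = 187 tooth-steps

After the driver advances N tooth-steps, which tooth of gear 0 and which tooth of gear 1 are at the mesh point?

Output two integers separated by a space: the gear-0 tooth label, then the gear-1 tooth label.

Answer: 11 21

Derivation:
Gear 0 (driver, T0=16): tooth at mesh = N mod T0
  187 = 11 * 16 + 11, so 187 mod 16 = 11
  gear 0 tooth = 11
Gear 1 (driven, T1=26): tooth at mesh = (-N) mod T1
  187 = 7 * 26 + 5, so 187 mod 26 = 5
  (-187) mod 26 = (-5) mod 26 = 26 - 5 = 21
Mesh after 187 steps: gear-0 tooth 11 meets gear-1 tooth 21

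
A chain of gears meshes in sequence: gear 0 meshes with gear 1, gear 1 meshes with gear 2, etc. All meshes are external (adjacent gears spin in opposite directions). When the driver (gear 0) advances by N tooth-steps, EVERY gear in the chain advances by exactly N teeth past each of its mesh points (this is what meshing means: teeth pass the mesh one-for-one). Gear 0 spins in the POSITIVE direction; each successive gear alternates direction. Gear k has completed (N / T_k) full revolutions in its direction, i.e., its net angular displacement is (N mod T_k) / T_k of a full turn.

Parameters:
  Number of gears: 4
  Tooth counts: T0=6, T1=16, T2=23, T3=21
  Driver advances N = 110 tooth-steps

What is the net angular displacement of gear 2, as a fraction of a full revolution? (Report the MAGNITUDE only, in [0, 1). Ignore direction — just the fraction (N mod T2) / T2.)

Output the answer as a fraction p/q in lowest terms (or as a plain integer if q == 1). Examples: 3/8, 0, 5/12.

Answer: 18/23

Derivation:
Chain of 4 gears, tooth counts: [6, 16, 23, 21]
  gear 0: T0=6, direction=positive, advance = 110 mod 6 = 2 teeth = 2/6 turn
  gear 1: T1=16, direction=negative, advance = 110 mod 16 = 14 teeth = 14/16 turn
  gear 2: T2=23, direction=positive, advance = 110 mod 23 = 18 teeth = 18/23 turn
  gear 3: T3=21, direction=negative, advance = 110 mod 21 = 5 teeth = 5/21 turn
Gear 2: 110 mod 23 = 18
Fraction = 18 / 23 = 18/23 (gcd(18,23)=1) = 18/23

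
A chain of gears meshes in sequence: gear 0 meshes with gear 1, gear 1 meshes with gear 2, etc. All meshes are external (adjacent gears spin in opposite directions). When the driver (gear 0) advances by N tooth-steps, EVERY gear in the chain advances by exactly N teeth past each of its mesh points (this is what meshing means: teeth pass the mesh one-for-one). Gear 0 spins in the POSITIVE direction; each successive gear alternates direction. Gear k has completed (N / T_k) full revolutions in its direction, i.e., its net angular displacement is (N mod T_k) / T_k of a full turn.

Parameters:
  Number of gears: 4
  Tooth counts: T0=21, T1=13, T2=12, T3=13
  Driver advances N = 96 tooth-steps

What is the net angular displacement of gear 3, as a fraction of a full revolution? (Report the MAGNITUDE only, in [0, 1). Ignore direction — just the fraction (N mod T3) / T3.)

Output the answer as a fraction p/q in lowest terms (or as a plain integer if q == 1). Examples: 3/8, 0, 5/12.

Chain of 4 gears, tooth counts: [21, 13, 12, 13]
  gear 0: T0=21, direction=positive, advance = 96 mod 21 = 12 teeth = 12/21 turn
  gear 1: T1=13, direction=negative, advance = 96 mod 13 = 5 teeth = 5/13 turn
  gear 2: T2=12, direction=positive, advance = 96 mod 12 = 0 teeth = 0/12 turn
  gear 3: T3=13, direction=negative, advance = 96 mod 13 = 5 teeth = 5/13 turn
Gear 3: 96 mod 13 = 5
Fraction = 5 / 13 = 5/13 (gcd(5,13)=1) = 5/13

Answer: 5/13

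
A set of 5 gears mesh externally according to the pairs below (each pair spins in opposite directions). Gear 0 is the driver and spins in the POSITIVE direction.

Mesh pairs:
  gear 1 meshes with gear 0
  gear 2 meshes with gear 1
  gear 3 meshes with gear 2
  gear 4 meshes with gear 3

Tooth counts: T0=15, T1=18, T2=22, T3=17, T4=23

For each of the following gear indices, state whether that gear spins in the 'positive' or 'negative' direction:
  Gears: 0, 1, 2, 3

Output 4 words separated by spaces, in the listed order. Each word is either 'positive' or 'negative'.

Answer: positive negative positive negative

Derivation:
Gear 0 (driver): positive (depth 0)
  gear 1: meshes with gear 0 -> depth 1 -> negative (opposite of gear 0)
  gear 2: meshes with gear 1 -> depth 2 -> positive (opposite of gear 1)
  gear 3: meshes with gear 2 -> depth 3 -> negative (opposite of gear 2)
  gear 4: meshes with gear 3 -> depth 4 -> positive (opposite of gear 3)
Queried indices 0, 1, 2, 3 -> positive, negative, positive, negative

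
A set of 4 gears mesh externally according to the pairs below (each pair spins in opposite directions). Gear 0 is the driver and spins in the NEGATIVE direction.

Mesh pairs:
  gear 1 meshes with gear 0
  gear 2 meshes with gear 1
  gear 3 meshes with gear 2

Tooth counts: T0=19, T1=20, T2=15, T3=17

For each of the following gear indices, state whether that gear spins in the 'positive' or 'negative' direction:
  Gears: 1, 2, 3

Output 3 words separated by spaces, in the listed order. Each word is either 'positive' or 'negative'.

Answer: positive negative positive

Derivation:
Gear 0 (driver): negative (depth 0)
  gear 1: meshes with gear 0 -> depth 1 -> positive (opposite of gear 0)
  gear 2: meshes with gear 1 -> depth 2 -> negative (opposite of gear 1)
  gear 3: meshes with gear 2 -> depth 3 -> positive (opposite of gear 2)
Queried indices 1, 2, 3 -> positive, negative, positive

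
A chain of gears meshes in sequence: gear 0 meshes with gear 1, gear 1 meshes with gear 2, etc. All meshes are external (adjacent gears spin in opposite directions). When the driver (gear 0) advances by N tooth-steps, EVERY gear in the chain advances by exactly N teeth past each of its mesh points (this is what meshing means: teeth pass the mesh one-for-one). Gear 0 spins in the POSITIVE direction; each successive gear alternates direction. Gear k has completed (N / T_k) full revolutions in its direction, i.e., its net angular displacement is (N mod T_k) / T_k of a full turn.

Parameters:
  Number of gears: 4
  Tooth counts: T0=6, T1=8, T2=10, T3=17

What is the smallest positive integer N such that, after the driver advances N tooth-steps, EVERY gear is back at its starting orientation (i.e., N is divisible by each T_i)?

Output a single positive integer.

Answer: 2040

Derivation:
Gear k returns to start when N is a multiple of T_k.
All gears at start simultaneously when N is a common multiple of [6, 8, 10, 17]; the smallest such N is lcm(6, 8, 10, 17).
Start: lcm = T0 = 6
Fold in T1=8: gcd(6, 8) = 2; lcm(6, 8) = 6 * 8 / 2 = 48 / 2 = 24
Fold in T2=10: gcd(24, 10) = 2; lcm(24, 10) = 24 * 10 / 2 = 240 / 2 = 120
Fold in T3=17: gcd(120, 17) = 1; lcm(120, 17) = 120 * 17 / 1 = 2040 / 1 = 2040
Full cycle length = 2040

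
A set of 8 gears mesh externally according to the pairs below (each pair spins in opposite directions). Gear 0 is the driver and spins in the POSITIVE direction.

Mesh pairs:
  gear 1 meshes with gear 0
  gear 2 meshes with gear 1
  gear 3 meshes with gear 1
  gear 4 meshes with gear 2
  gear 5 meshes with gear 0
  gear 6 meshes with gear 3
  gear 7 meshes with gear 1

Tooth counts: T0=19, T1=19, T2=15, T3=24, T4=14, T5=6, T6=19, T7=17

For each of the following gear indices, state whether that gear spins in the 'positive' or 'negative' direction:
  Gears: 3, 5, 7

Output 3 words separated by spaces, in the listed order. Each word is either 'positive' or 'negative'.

Gear 0 (driver): positive (depth 0)
  gear 1: meshes with gear 0 -> depth 1 -> negative (opposite of gear 0)
  gear 2: meshes with gear 1 -> depth 2 -> positive (opposite of gear 1)
  gear 3: meshes with gear 1 -> depth 2 -> positive (opposite of gear 1)
  gear 4: meshes with gear 2 -> depth 3 -> negative (opposite of gear 2)
  gear 5: meshes with gear 0 -> depth 1 -> negative (opposite of gear 0)
  gear 6: meshes with gear 3 -> depth 3 -> negative (opposite of gear 3)
  gear 7: meshes with gear 1 -> depth 2 -> positive (opposite of gear 1)
Queried indices 3, 5, 7 -> positive, negative, positive

Answer: positive negative positive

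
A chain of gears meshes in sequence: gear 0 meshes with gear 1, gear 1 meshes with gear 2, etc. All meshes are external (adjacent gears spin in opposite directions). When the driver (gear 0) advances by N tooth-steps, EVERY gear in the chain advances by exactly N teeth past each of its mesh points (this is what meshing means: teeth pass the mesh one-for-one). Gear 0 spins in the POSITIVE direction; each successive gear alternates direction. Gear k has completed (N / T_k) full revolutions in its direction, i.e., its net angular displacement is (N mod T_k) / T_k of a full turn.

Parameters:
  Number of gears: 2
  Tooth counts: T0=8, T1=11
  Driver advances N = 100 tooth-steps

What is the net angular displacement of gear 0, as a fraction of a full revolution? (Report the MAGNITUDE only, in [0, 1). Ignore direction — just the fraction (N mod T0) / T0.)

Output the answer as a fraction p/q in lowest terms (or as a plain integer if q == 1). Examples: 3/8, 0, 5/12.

Answer: 1/2

Derivation:
Chain of 2 gears, tooth counts: [8, 11]
  gear 0: T0=8, direction=positive, advance = 100 mod 8 = 4 teeth = 4/8 turn
  gear 1: T1=11, direction=negative, advance = 100 mod 11 = 1 teeth = 1/11 turn
Gear 0: 100 mod 8 = 4
Fraction = 4 / 8 = 1/2 (gcd(4,8)=4) = 1/2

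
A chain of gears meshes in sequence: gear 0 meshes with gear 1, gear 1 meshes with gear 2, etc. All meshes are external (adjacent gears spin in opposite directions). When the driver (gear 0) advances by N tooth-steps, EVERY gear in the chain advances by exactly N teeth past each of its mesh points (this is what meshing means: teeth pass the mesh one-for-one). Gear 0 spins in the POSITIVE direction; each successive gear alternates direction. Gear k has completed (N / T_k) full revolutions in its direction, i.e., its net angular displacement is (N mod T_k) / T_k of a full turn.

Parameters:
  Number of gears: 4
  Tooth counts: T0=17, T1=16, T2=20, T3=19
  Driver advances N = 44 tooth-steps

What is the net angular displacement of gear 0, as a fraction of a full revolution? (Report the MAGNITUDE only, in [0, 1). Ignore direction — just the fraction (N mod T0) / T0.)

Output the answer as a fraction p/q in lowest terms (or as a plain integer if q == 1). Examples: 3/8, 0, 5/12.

Answer: 10/17

Derivation:
Chain of 4 gears, tooth counts: [17, 16, 20, 19]
  gear 0: T0=17, direction=positive, advance = 44 mod 17 = 10 teeth = 10/17 turn
  gear 1: T1=16, direction=negative, advance = 44 mod 16 = 12 teeth = 12/16 turn
  gear 2: T2=20, direction=positive, advance = 44 mod 20 = 4 teeth = 4/20 turn
  gear 3: T3=19, direction=negative, advance = 44 mod 19 = 6 teeth = 6/19 turn
Gear 0: 44 mod 17 = 10
Fraction = 10 / 17 = 10/17 (gcd(10,17)=1) = 10/17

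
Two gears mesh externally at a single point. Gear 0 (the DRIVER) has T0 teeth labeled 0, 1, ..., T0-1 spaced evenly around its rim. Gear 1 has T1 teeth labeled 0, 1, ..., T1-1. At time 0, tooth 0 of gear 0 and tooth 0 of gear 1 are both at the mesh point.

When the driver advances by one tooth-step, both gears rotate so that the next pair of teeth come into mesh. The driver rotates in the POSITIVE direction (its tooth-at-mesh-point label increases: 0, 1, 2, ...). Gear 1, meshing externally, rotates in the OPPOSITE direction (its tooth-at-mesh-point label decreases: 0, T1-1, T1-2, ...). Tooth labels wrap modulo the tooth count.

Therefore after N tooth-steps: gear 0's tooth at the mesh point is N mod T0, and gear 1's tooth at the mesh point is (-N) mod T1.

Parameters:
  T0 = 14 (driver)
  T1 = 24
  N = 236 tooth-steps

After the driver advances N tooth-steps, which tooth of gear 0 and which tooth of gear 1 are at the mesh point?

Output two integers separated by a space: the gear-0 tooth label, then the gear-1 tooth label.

Answer: 12 4

Derivation:
Gear 0 (driver, T0=14): tooth at mesh = N mod T0
  236 = 16 * 14 + 12, so 236 mod 14 = 12
  gear 0 tooth = 12
Gear 1 (driven, T1=24): tooth at mesh = (-N) mod T1
  236 = 9 * 24 + 20, so 236 mod 24 = 20
  (-236) mod 24 = (-20) mod 24 = 24 - 20 = 4
Mesh after 236 steps: gear-0 tooth 12 meets gear-1 tooth 4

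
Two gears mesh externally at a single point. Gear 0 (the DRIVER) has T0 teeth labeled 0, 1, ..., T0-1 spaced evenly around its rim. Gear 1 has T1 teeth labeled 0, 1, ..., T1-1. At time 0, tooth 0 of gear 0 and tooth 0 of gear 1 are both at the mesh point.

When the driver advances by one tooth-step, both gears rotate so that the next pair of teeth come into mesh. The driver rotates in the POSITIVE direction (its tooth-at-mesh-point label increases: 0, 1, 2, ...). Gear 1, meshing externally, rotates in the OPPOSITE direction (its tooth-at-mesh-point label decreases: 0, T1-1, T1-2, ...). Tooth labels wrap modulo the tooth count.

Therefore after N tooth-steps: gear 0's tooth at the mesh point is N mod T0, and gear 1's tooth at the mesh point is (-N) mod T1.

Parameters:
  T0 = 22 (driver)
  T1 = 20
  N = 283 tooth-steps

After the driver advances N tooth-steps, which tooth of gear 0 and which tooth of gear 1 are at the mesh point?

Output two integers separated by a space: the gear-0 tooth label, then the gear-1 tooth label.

Gear 0 (driver, T0=22): tooth at mesh = N mod T0
  283 = 12 * 22 + 19, so 283 mod 22 = 19
  gear 0 tooth = 19
Gear 1 (driven, T1=20): tooth at mesh = (-N) mod T1
  283 = 14 * 20 + 3, so 283 mod 20 = 3
  (-283) mod 20 = (-3) mod 20 = 20 - 3 = 17
Mesh after 283 steps: gear-0 tooth 19 meets gear-1 tooth 17

Answer: 19 17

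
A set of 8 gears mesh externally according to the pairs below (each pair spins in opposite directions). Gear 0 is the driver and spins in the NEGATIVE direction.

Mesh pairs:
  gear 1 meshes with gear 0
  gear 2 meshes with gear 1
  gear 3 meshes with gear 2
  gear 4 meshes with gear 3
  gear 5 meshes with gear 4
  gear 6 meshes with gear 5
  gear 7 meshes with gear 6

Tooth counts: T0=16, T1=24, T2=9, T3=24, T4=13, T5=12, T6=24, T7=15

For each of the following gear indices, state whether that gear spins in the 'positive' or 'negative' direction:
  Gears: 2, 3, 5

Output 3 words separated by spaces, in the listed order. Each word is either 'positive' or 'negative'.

Answer: negative positive positive

Derivation:
Gear 0 (driver): negative (depth 0)
  gear 1: meshes with gear 0 -> depth 1 -> positive (opposite of gear 0)
  gear 2: meshes with gear 1 -> depth 2 -> negative (opposite of gear 1)
  gear 3: meshes with gear 2 -> depth 3 -> positive (opposite of gear 2)
  gear 4: meshes with gear 3 -> depth 4 -> negative (opposite of gear 3)
  gear 5: meshes with gear 4 -> depth 5 -> positive (opposite of gear 4)
  gear 6: meshes with gear 5 -> depth 6 -> negative (opposite of gear 5)
  gear 7: meshes with gear 6 -> depth 7 -> positive (opposite of gear 6)
Queried indices 2, 3, 5 -> negative, positive, positive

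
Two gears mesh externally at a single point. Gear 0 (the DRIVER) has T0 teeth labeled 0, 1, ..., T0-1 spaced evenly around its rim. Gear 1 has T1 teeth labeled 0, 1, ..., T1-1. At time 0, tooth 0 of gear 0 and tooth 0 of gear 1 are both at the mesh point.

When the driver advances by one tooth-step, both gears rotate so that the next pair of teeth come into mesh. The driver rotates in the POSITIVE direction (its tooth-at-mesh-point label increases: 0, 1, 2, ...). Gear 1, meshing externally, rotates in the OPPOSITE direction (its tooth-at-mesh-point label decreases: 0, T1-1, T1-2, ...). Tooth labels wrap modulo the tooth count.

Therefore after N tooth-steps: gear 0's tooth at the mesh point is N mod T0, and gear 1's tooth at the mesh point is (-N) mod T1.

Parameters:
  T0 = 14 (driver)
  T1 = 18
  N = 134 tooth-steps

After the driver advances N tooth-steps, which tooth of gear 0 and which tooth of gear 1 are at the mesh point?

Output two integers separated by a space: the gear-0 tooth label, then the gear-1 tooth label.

Answer: 8 10

Derivation:
Gear 0 (driver, T0=14): tooth at mesh = N mod T0
  134 = 9 * 14 + 8, so 134 mod 14 = 8
  gear 0 tooth = 8
Gear 1 (driven, T1=18): tooth at mesh = (-N) mod T1
  134 = 7 * 18 + 8, so 134 mod 18 = 8
  (-134) mod 18 = (-8) mod 18 = 18 - 8 = 10
Mesh after 134 steps: gear-0 tooth 8 meets gear-1 tooth 10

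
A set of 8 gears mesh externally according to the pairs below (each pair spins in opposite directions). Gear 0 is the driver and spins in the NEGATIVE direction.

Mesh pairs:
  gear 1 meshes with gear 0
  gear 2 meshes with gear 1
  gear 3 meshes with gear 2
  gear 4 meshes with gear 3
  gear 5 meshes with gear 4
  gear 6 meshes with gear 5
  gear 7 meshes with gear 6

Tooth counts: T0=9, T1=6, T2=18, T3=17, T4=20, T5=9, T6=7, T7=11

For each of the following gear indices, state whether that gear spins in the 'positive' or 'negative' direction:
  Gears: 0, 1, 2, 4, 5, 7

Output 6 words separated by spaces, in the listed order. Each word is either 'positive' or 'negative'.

Gear 0 (driver): negative (depth 0)
  gear 1: meshes with gear 0 -> depth 1 -> positive (opposite of gear 0)
  gear 2: meshes with gear 1 -> depth 2 -> negative (opposite of gear 1)
  gear 3: meshes with gear 2 -> depth 3 -> positive (opposite of gear 2)
  gear 4: meshes with gear 3 -> depth 4 -> negative (opposite of gear 3)
  gear 5: meshes with gear 4 -> depth 5 -> positive (opposite of gear 4)
  gear 6: meshes with gear 5 -> depth 6 -> negative (opposite of gear 5)
  gear 7: meshes with gear 6 -> depth 7 -> positive (opposite of gear 6)
Queried indices 0, 1, 2, 4, 5, 7 -> negative, positive, negative, negative, positive, positive

Answer: negative positive negative negative positive positive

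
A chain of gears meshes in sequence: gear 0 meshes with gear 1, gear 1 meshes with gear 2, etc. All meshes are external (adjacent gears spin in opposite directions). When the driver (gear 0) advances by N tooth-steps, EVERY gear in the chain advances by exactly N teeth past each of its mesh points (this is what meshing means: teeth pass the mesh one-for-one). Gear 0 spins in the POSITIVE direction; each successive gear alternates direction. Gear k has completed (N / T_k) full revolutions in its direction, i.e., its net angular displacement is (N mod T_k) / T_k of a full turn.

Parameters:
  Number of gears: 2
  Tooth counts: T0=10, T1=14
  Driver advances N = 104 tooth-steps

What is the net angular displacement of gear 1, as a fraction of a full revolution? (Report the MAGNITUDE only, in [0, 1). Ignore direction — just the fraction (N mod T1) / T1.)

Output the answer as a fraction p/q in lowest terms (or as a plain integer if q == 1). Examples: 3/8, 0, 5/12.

Answer: 3/7

Derivation:
Chain of 2 gears, tooth counts: [10, 14]
  gear 0: T0=10, direction=positive, advance = 104 mod 10 = 4 teeth = 4/10 turn
  gear 1: T1=14, direction=negative, advance = 104 mod 14 = 6 teeth = 6/14 turn
Gear 1: 104 mod 14 = 6
Fraction = 6 / 14 = 3/7 (gcd(6,14)=2) = 3/7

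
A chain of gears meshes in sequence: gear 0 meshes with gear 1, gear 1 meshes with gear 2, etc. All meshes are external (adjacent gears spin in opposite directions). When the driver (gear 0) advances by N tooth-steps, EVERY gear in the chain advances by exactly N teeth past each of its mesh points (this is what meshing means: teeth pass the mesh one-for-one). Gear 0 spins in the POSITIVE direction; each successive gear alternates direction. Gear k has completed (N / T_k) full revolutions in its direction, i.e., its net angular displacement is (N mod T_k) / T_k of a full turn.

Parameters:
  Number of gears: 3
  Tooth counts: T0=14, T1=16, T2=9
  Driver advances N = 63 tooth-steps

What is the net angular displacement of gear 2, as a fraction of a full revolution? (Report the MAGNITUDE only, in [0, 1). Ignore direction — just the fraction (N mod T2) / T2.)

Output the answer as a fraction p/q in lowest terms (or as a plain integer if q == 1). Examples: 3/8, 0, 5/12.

Chain of 3 gears, tooth counts: [14, 16, 9]
  gear 0: T0=14, direction=positive, advance = 63 mod 14 = 7 teeth = 7/14 turn
  gear 1: T1=16, direction=negative, advance = 63 mod 16 = 15 teeth = 15/16 turn
  gear 2: T2=9, direction=positive, advance = 63 mod 9 = 0 teeth = 0/9 turn
Gear 2: 63 mod 9 = 0
Fraction = 0 / 9 = 0/1 (gcd(0,9)=9) = 0

Answer: 0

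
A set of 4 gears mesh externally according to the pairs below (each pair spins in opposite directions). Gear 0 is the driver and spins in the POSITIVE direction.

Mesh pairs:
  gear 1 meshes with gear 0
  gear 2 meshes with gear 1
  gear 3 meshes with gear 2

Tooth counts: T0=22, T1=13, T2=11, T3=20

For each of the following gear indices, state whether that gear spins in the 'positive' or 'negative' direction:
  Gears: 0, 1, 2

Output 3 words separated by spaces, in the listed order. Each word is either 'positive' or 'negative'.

Answer: positive negative positive

Derivation:
Gear 0 (driver): positive (depth 0)
  gear 1: meshes with gear 0 -> depth 1 -> negative (opposite of gear 0)
  gear 2: meshes with gear 1 -> depth 2 -> positive (opposite of gear 1)
  gear 3: meshes with gear 2 -> depth 3 -> negative (opposite of gear 2)
Queried indices 0, 1, 2 -> positive, negative, positive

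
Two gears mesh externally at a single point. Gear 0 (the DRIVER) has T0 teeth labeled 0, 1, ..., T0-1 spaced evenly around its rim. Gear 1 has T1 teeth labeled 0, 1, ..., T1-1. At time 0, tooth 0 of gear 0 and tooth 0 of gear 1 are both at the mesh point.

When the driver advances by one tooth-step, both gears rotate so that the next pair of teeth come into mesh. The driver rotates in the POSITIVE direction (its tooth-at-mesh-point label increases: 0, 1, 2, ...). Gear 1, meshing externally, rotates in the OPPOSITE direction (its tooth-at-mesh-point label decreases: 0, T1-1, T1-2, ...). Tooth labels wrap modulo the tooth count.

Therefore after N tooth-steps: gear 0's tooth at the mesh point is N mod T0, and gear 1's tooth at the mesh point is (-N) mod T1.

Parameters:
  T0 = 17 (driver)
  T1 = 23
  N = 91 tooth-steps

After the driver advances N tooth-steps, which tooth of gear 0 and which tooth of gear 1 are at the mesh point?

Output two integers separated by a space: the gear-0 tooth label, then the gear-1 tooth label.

Gear 0 (driver, T0=17): tooth at mesh = N mod T0
  91 = 5 * 17 + 6, so 91 mod 17 = 6
  gear 0 tooth = 6
Gear 1 (driven, T1=23): tooth at mesh = (-N) mod T1
  91 = 3 * 23 + 22, so 91 mod 23 = 22
  (-91) mod 23 = (-22) mod 23 = 23 - 22 = 1
Mesh after 91 steps: gear-0 tooth 6 meets gear-1 tooth 1

Answer: 6 1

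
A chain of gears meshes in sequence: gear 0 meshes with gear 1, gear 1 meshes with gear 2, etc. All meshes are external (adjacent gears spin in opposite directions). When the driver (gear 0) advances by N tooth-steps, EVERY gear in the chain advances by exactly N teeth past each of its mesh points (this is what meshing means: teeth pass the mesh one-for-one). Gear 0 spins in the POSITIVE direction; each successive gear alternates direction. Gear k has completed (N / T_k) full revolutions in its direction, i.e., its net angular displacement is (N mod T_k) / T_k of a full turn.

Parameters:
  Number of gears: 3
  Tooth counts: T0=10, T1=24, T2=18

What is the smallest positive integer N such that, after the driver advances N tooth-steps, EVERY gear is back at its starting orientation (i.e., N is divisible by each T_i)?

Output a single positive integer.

Answer: 360

Derivation:
Gear k returns to start when N is a multiple of T_k.
All gears at start simultaneously when N is a common multiple of [10, 24, 18]; the smallest such N is lcm(10, 24, 18).
Start: lcm = T0 = 10
Fold in T1=24: gcd(10, 24) = 2; lcm(10, 24) = 10 * 24 / 2 = 240 / 2 = 120
Fold in T2=18: gcd(120, 18) = 6; lcm(120, 18) = 120 * 18 / 6 = 2160 / 6 = 360
Full cycle length = 360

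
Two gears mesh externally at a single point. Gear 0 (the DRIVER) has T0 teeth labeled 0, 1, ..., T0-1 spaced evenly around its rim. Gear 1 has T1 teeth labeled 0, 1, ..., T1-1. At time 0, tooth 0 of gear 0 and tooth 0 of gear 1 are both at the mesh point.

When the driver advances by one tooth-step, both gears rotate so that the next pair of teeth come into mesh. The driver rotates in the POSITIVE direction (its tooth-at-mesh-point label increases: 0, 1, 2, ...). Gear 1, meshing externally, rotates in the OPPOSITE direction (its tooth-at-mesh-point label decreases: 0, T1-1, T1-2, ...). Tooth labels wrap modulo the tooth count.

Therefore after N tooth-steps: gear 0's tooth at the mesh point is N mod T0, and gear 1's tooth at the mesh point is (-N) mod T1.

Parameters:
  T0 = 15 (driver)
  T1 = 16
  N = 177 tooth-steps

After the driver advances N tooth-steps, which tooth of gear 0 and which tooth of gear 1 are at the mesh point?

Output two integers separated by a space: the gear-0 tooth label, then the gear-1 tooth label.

Answer: 12 15

Derivation:
Gear 0 (driver, T0=15): tooth at mesh = N mod T0
  177 = 11 * 15 + 12, so 177 mod 15 = 12
  gear 0 tooth = 12
Gear 1 (driven, T1=16): tooth at mesh = (-N) mod T1
  177 = 11 * 16 + 1, so 177 mod 16 = 1
  (-177) mod 16 = (-1) mod 16 = 16 - 1 = 15
Mesh after 177 steps: gear-0 tooth 12 meets gear-1 tooth 15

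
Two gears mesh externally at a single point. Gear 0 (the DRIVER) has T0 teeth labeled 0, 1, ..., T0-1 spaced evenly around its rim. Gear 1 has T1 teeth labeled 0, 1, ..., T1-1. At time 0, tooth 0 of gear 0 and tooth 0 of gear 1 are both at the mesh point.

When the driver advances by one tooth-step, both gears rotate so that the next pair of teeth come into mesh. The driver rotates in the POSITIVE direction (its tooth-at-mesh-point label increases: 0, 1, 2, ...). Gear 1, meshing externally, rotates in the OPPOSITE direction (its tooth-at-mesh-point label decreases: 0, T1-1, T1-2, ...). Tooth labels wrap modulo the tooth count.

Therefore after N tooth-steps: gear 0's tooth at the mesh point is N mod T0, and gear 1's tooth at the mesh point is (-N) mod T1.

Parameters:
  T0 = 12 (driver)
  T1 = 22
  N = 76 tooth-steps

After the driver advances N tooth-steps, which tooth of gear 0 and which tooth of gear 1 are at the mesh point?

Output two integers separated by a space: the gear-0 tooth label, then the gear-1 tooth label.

Answer: 4 12

Derivation:
Gear 0 (driver, T0=12): tooth at mesh = N mod T0
  76 = 6 * 12 + 4, so 76 mod 12 = 4
  gear 0 tooth = 4
Gear 1 (driven, T1=22): tooth at mesh = (-N) mod T1
  76 = 3 * 22 + 10, so 76 mod 22 = 10
  (-76) mod 22 = (-10) mod 22 = 22 - 10 = 12
Mesh after 76 steps: gear-0 tooth 4 meets gear-1 tooth 12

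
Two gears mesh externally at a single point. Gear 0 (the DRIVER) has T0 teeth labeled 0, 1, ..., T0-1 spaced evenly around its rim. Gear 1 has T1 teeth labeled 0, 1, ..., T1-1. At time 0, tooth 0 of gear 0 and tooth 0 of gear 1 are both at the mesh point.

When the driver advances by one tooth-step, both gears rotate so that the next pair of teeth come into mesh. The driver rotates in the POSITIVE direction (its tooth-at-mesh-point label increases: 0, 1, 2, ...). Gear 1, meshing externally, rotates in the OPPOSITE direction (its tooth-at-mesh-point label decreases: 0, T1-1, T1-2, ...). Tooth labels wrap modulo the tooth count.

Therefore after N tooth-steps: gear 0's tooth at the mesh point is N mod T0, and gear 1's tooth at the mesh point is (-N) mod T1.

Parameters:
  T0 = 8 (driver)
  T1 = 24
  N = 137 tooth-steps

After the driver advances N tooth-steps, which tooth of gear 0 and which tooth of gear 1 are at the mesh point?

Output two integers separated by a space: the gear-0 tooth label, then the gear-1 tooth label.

Answer: 1 7

Derivation:
Gear 0 (driver, T0=8): tooth at mesh = N mod T0
  137 = 17 * 8 + 1, so 137 mod 8 = 1
  gear 0 tooth = 1
Gear 1 (driven, T1=24): tooth at mesh = (-N) mod T1
  137 = 5 * 24 + 17, so 137 mod 24 = 17
  (-137) mod 24 = (-17) mod 24 = 24 - 17 = 7
Mesh after 137 steps: gear-0 tooth 1 meets gear-1 tooth 7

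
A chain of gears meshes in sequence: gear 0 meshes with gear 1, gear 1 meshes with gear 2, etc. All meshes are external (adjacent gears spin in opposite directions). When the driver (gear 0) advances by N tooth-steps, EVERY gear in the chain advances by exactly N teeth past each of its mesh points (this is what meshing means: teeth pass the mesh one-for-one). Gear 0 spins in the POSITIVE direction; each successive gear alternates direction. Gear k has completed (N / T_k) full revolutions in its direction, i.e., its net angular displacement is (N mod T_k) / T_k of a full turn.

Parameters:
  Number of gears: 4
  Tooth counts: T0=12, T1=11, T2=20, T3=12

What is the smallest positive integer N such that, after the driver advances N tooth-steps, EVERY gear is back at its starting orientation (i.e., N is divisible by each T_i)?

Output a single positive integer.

Gear k returns to start when N is a multiple of T_k.
All gears at start simultaneously when N is a common multiple of [12, 11, 20, 12]; the smallest such N is lcm(12, 11, 20, 12).
Start: lcm = T0 = 12
Fold in T1=11: gcd(12, 11) = 1; lcm(12, 11) = 12 * 11 / 1 = 132 / 1 = 132
Fold in T2=20: gcd(132, 20) = 4; lcm(132, 20) = 132 * 20 / 4 = 2640 / 4 = 660
Fold in T3=12: gcd(660, 12) = 12; lcm(660, 12) = 660 * 12 / 12 = 7920 / 12 = 660
Full cycle length = 660

Answer: 660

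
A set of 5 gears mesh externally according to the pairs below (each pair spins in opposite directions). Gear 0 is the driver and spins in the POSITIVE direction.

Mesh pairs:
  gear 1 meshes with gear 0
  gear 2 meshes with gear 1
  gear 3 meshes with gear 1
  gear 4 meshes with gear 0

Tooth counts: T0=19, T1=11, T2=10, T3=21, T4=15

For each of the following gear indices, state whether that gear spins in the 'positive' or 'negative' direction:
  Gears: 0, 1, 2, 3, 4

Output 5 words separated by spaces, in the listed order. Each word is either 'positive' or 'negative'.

Gear 0 (driver): positive (depth 0)
  gear 1: meshes with gear 0 -> depth 1 -> negative (opposite of gear 0)
  gear 2: meshes with gear 1 -> depth 2 -> positive (opposite of gear 1)
  gear 3: meshes with gear 1 -> depth 2 -> positive (opposite of gear 1)
  gear 4: meshes with gear 0 -> depth 1 -> negative (opposite of gear 0)
Queried indices 0, 1, 2, 3, 4 -> positive, negative, positive, positive, negative

Answer: positive negative positive positive negative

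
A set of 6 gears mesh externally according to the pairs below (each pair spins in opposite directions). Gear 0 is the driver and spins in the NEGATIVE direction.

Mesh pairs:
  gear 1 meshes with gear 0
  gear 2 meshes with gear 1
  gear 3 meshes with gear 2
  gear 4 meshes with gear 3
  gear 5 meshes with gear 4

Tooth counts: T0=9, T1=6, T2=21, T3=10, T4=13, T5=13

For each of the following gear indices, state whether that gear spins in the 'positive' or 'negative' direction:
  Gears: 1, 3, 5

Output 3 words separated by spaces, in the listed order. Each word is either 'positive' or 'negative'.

Answer: positive positive positive

Derivation:
Gear 0 (driver): negative (depth 0)
  gear 1: meshes with gear 0 -> depth 1 -> positive (opposite of gear 0)
  gear 2: meshes with gear 1 -> depth 2 -> negative (opposite of gear 1)
  gear 3: meshes with gear 2 -> depth 3 -> positive (opposite of gear 2)
  gear 4: meshes with gear 3 -> depth 4 -> negative (opposite of gear 3)
  gear 5: meshes with gear 4 -> depth 5 -> positive (opposite of gear 4)
Queried indices 1, 3, 5 -> positive, positive, positive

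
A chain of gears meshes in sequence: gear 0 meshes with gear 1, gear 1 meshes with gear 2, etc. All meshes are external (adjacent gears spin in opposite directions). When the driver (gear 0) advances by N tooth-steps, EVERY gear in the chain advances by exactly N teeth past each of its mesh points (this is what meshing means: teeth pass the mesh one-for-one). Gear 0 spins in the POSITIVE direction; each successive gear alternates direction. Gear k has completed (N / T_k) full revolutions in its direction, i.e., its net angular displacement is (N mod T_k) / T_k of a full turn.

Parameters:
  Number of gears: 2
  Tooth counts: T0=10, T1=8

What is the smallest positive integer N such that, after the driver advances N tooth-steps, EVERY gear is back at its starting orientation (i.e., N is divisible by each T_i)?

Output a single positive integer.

Gear k returns to start when N is a multiple of T_k.
All gears at start simultaneously when N is a common multiple of [10, 8]; the smallest such N is lcm(10, 8).
Start: lcm = T0 = 10
Fold in T1=8: gcd(10, 8) = 2; lcm(10, 8) = 10 * 8 / 2 = 80 / 2 = 40
Full cycle length = 40

Answer: 40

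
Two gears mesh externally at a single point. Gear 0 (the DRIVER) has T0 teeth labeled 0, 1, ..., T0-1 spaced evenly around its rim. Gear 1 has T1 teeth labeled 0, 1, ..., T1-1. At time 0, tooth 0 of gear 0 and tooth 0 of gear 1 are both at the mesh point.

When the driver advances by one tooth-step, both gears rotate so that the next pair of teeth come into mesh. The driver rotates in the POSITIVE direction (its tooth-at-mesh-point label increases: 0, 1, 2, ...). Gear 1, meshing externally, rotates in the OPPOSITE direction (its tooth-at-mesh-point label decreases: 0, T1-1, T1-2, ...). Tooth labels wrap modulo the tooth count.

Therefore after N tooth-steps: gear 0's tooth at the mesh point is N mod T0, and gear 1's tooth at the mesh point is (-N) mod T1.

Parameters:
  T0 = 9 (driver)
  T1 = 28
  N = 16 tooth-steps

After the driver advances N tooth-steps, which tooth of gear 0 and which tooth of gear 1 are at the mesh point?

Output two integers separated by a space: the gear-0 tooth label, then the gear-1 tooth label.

Answer: 7 12

Derivation:
Gear 0 (driver, T0=9): tooth at mesh = N mod T0
  16 = 1 * 9 + 7, so 16 mod 9 = 7
  gear 0 tooth = 7
Gear 1 (driven, T1=28): tooth at mesh = (-N) mod T1
  16 = 0 * 28 + 16, so 16 mod 28 = 16
  (-16) mod 28 = (-16) mod 28 = 28 - 16 = 12
Mesh after 16 steps: gear-0 tooth 7 meets gear-1 tooth 12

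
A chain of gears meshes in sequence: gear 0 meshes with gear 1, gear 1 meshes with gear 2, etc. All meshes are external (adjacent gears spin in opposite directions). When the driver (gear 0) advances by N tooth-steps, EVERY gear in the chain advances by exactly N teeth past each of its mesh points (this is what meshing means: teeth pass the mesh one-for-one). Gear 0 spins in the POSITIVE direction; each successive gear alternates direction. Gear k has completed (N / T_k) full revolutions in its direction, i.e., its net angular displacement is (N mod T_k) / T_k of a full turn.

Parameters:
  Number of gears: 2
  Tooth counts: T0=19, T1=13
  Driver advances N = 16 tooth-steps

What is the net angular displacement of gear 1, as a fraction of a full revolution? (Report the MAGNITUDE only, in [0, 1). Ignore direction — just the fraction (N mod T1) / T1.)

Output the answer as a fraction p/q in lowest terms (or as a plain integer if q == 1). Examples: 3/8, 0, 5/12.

Chain of 2 gears, tooth counts: [19, 13]
  gear 0: T0=19, direction=positive, advance = 16 mod 19 = 16 teeth = 16/19 turn
  gear 1: T1=13, direction=negative, advance = 16 mod 13 = 3 teeth = 3/13 turn
Gear 1: 16 mod 13 = 3
Fraction = 3 / 13 = 3/13 (gcd(3,13)=1) = 3/13

Answer: 3/13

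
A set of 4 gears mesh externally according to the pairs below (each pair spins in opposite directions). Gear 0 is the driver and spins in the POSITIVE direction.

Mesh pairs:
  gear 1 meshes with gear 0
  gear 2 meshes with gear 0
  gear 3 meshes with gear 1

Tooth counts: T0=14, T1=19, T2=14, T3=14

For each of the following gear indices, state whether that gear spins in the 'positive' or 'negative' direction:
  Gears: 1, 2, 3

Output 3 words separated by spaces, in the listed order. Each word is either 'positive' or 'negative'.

Answer: negative negative positive

Derivation:
Gear 0 (driver): positive (depth 0)
  gear 1: meshes with gear 0 -> depth 1 -> negative (opposite of gear 0)
  gear 2: meshes with gear 0 -> depth 1 -> negative (opposite of gear 0)
  gear 3: meshes with gear 1 -> depth 2 -> positive (opposite of gear 1)
Queried indices 1, 2, 3 -> negative, negative, positive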